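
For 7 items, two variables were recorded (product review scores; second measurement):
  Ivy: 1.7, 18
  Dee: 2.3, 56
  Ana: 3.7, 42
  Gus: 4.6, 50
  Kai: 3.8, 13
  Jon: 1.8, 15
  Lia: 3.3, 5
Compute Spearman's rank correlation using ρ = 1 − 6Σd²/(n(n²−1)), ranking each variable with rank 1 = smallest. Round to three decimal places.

Ranks of variable 1: 1, 3, 5, 7, 6, 2, 4
Ranks of variable 2: 4, 7, 5, 6, 2, 3, 1
d = r₁ − r₂: -3, -4, 0, 1, 4, -1, 3
d²: 9, 16, 0, 1, 16, 1, 9; Σd² = 52
ρ = 1 − 6·52/(7·48) = 1 − 312/336 = 0.071

0.071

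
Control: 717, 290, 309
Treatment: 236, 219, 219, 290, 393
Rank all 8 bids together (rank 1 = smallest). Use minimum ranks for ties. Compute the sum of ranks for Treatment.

Sorted (ascending): 219, 219, 236, 290, 290, 309, 393, 717
The 2 values of 219 occupy positions 1–2 → each gets rank 1.
The 2 values of 290 occupy positions 4–5 → each gets rank 4.
Treatment values → pooled ranks: 236→3, 219→1, 219→1, 290→4, 393→7
Rank sum = 3 + 1 + 1 + 4 + 7 = 16

16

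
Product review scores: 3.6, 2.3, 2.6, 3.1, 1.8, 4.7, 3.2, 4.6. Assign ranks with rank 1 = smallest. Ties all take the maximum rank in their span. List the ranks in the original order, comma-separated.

6, 2, 3, 4, 1, 8, 5, 7

Sorted (ascending): 1.8, 2.3, 2.6, 3.1, 3.2, 3.6, 4.6, 4.7
No ties — each value takes its position as its rank.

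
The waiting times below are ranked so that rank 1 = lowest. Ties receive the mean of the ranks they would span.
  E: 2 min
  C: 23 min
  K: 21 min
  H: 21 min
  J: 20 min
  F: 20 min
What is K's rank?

4.5

Sorted (ascending): 2, 20, 20, 21, 21, 23
The 2 values of 20 occupy positions 2–3 → average rank (2+3)/2 = 2.5.
The 2 values of 21 occupy positions 4–5 → average rank (4+5)/2 = 4.5.
K has value 21 min → rank 4.5.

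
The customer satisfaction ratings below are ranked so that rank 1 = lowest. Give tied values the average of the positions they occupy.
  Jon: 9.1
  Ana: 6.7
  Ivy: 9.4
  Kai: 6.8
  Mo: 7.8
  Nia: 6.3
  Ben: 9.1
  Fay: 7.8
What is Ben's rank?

Sorted (ascending): 6.3, 6.7, 6.8, 7.8, 7.8, 9.1, 9.1, 9.4
The 2 values of 7.8 occupy positions 4–5 → average rank (4+5)/2 = 4.5.
The 2 values of 9.1 occupy positions 6–7 → average rank (6+7)/2 = 6.5.
Ben has value 9.1 → rank 6.5.

6.5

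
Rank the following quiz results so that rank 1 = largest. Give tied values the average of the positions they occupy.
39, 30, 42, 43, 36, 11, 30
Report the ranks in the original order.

Sorted (descending): 43, 42, 39, 36, 30, 30, 11
The 2 values of 30 occupy positions 5–6 → average rank (5+6)/2 = 5.5.

3, 5.5, 2, 1, 4, 7, 5.5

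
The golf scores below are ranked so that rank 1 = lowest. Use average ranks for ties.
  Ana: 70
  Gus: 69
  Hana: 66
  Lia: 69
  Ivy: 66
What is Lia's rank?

Sorted (ascending): 66, 66, 69, 69, 70
The 2 values of 66 occupy positions 1–2 → average rank (1+2)/2 = 1.5.
The 2 values of 69 occupy positions 3–4 → average rank (3+4)/2 = 3.5.
Lia has value 69 → rank 3.5.

3.5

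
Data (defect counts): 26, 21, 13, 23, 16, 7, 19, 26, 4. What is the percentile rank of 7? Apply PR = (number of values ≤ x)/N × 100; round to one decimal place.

N = 9.
Strictly below 7: 1. Equal to 7: 1.
PR = 2/9 × 100 = 22.2

22.2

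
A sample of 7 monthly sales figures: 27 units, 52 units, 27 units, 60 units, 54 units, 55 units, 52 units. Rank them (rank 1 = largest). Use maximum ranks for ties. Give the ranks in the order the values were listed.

Sorted (descending): 60, 55, 54, 52, 52, 27, 27
The 2 values of 52 occupy positions 4–5 → each gets rank 5.
The 2 values of 27 occupy positions 6–7 → each gets rank 7.

7, 5, 7, 1, 3, 2, 5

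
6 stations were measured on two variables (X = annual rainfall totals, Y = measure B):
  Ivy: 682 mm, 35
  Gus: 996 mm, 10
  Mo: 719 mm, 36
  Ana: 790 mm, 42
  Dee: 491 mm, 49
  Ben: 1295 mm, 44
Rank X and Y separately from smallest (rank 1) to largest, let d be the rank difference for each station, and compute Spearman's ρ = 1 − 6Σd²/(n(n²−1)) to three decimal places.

Ranks of variable 1: 2, 5, 3, 4, 1, 6
Ranks of variable 2: 2, 1, 3, 4, 6, 5
d = r₁ − r₂: 0, 4, 0, 0, -5, 1
d²: 0, 16, 0, 0, 25, 1; Σd² = 42
ρ = 1 − 6·42/(6·35) = 1 − 252/210 = -0.200

-0.200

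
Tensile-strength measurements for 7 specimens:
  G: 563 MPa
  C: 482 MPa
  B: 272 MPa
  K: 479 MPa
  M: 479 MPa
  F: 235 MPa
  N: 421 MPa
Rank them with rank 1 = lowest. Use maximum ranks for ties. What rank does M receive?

Sorted (ascending): 235, 272, 421, 479, 479, 482, 563
The 2 values of 479 occupy positions 4–5 → each gets rank 5.
M has value 479 MPa → rank 5.

5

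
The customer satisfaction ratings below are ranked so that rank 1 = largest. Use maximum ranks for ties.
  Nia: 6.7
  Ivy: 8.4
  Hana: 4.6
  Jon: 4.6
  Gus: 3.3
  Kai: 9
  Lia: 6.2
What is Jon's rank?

Sorted (descending): 9, 8.4, 6.7, 6.2, 4.6, 4.6, 3.3
The 2 values of 4.6 occupy positions 5–6 → each gets rank 6.
Jon has value 4.6 → rank 6.

6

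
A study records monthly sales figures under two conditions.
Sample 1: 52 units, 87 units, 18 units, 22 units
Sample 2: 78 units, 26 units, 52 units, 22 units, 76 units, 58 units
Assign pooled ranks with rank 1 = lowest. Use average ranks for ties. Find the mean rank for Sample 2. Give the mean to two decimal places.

6.00

Sorted (ascending): 18, 22, 22, 26, 52, 52, 58, 76, 78, 87
The 2 values of 22 occupy positions 2–3 → average rank (2+3)/2 = 2.5.
The 2 values of 52 occupy positions 5–6 → average rank (5+6)/2 = 5.5.
Sample 2 values → pooled ranks: 78→9, 26→4, 52→5.5, 22→2.5, 76→8, 58→7
Mean rank = (9 + 4 + 5.5 + 2.5 + 8 + 7) / 6 = 6.00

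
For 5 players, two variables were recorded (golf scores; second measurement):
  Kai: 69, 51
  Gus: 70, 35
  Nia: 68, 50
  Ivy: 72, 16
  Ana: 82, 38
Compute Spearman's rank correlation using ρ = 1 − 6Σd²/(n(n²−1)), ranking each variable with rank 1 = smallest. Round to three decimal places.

-0.600

Ranks of variable 1: 2, 3, 1, 4, 5
Ranks of variable 2: 5, 2, 4, 1, 3
d = r₁ − r₂: -3, 1, -3, 3, 2
d²: 9, 1, 9, 9, 4; Σd² = 32
ρ = 1 − 6·32/(5·24) = 1 − 192/120 = -0.600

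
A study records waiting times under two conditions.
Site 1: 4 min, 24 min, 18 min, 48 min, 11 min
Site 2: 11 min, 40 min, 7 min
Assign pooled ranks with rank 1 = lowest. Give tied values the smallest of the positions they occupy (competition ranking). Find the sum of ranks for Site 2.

12

Sorted (ascending): 4, 7, 11, 11, 18, 24, 40, 48
The 2 values of 11 occupy positions 3–4 → each gets rank 3.
Site 2 values → pooled ranks: 11→3, 40→7, 7→2
Rank sum = 3 + 7 + 2 = 12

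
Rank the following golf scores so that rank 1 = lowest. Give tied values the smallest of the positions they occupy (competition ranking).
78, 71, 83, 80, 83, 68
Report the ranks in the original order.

3, 2, 5, 4, 5, 1

Sorted (ascending): 68, 71, 78, 80, 83, 83
The 2 values of 83 occupy positions 5–6 → each gets rank 5.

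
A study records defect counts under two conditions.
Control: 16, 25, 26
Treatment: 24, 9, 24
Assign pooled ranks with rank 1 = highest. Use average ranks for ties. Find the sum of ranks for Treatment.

Sorted (descending): 26, 25, 24, 24, 16, 9
The 2 values of 24 occupy positions 3–4 → average rank (3+4)/2 = 3.5.
Treatment values → pooled ranks: 24→3.5, 9→6, 24→3.5
Rank sum = 3.5 + 6 + 3.5 = 13

13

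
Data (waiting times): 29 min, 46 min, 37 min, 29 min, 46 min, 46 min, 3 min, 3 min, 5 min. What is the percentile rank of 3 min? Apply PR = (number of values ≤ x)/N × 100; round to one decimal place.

N = 9.
Strictly below 3: 0. Equal to 3: 2.
PR = 2/9 × 100 = 22.2

22.2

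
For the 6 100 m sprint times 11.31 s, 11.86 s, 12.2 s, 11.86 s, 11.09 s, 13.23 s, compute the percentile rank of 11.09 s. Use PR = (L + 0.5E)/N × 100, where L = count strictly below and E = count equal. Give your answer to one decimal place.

N = 6.
Strictly below 11.09: 0. Equal to 11.09: 1.
PR = (0 + 0.5·1)/6 × 100 = 8.3

8.3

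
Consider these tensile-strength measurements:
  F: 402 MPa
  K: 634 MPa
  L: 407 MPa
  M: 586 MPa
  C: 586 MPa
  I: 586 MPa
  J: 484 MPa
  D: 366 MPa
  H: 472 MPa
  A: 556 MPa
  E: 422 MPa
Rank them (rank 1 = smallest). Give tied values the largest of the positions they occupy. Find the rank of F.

Sorted (ascending): 366, 402, 407, 422, 472, 484, 556, 586, 586, 586, 634
The 3 values of 586 occupy positions 8–10 → each gets rank 10.
F has value 402 MPa → rank 2.

2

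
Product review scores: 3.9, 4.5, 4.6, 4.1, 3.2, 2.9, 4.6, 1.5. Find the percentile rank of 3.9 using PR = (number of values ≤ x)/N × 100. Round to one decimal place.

50.0

N = 8.
Strictly below 3.9: 3. Equal to 3.9: 1.
PR = 4/8 × 100 = 50.0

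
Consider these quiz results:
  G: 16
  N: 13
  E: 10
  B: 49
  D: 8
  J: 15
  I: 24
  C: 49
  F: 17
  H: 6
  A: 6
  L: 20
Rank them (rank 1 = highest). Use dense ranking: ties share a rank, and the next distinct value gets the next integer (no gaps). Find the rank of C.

Sorted (descending): 49, 49, 24, 20, 17, 16, 15, 13, 10, 8, 6, 6
The 2 values of 49 share dense rank 1.
The 2 values of 6 share dense rank 10.
Remaining distinct values take the next consecutive integers.
C has value 49 → rank 1.

1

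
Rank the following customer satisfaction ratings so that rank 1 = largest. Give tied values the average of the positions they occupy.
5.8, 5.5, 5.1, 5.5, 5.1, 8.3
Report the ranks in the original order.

2, 3.5, 5.5, 3.5, 5.5, 1

Sorted (descending): 8.3, 5.8, 5.5, 5.5, 5.1, 5.1
The 2 values of 5.5 occupy positions 3–4 → average rank (3+4)/2 = 3.5.
The 2 values of 5.1 occupy positions 5–6 → average rank (5+6)/2 = 5.5.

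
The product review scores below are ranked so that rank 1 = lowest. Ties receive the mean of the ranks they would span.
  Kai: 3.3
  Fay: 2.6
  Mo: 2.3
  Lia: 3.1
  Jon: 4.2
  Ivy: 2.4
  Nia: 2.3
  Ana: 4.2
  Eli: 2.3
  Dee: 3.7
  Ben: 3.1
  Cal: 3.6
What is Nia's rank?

2

Sorted (ascending): 2.3, 2.3, 2.3, 2.4, 2.6, 3.1, 3.1, 3.3, 3.6, 3.7, 4.2, 4.2
The 3 values of 2.3 occupy positions 1–3 → average rank 2.
The 2 values of 3.1 occupy positions 6–7 → average rank (6+7)/2 = 6.5.
The 2 values of 4.2 occupy positions 11–12 → average rank (11+12)/2 = 11.5.
Nia has value 2.3 → rank 2.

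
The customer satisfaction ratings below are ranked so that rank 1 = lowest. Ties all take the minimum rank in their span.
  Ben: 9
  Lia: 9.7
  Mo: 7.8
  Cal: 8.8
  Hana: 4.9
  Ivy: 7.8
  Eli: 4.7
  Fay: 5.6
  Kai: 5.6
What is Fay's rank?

3

Sorted (ascending): 4.7, 4.9, 5.6, 5.6, 7.8, 7.8, 8.8, 9, 9.7
The 2 values of 5.6 occupy positions 3–4 → each gets rank 3.
The 2 values of 7.8 occupy positions 5–6 → each gets rank 5.
Fay has value 5.6 → rank 3.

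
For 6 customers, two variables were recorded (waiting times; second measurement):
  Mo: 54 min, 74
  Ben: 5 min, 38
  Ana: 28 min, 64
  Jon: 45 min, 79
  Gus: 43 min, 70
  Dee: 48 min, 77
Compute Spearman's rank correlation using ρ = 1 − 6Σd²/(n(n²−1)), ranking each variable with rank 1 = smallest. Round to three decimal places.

Ranks of variable 1: 6, 1, 2, 4, 3, 5
Ranks of variable 2: 4, 1, 2, 6, 3, 5
d = r₁ − r₂: 2, 0, 0, -2, 0, 0
d²: 4, 0, 0, 4, 0, 0; Σd² = 8
ρ = 1 − 6·8/(6·35) = 1 − 48/210 = 0.771

0.771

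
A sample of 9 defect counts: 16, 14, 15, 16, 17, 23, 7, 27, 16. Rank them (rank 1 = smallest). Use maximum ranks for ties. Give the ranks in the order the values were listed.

6, 2, 3, 6, 7, 8, 1, 9, 6

Sorted (ascending): 7, 14, 15, 16, 16, 16, 17, 23, 27
The 3 values of 16 occupy positions 4–6 → each gets rank 6.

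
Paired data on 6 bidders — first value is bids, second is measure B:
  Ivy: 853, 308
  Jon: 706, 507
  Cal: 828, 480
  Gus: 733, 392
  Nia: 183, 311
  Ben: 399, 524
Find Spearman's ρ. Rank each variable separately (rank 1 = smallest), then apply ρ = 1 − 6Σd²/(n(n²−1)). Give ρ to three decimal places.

Ranks of variable 1: 6, 3, 5, 4, 1, 2
Ranks of variable 2: 1, 5, 4, 3, 2, 6
d = r₁ − r₂: 5, -2, 1, 1, -1, -4
d²: 25, 4, 1, 1, 1, 16; Σd² = 48
ρ = 1 − 6·48/(6·35) = 1 − 288/210 = -0.371

-0.371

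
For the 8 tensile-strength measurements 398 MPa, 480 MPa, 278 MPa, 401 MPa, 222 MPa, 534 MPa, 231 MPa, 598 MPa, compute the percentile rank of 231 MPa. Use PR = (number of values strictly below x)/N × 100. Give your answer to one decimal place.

12.5

N = 8.
Strictly below 231: 1. Equal to 231: 1.
PR = 1/8 × 100 = 12.5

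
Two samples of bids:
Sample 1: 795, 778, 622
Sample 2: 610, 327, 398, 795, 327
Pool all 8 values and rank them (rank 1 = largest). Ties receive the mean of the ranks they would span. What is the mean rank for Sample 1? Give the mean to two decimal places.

2.83

Sorted (descending): 795, 795, 778, 622, 610, 398, 327, 327
The 2 values of 795 occupy positions 1–2 → average rank (1+2)/2 = 1.5.
The 2 values of 327 occupy positions 7–8 → average rank (7+8)/2 = 7.5.
Sample 1 values → pooled ranks: 795→1.5, 778→3, 622→4
Mean rank = (1.5 + 3 + 4) / 3 = 2.83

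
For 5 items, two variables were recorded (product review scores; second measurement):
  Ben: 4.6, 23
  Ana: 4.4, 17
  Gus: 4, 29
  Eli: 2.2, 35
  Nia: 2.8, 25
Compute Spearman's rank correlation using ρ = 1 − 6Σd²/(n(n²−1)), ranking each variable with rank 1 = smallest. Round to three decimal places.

-0.800

Ranks of variable 1: 5, 4, 3, 1, 2
Ranks of variable 2: 2, 1, 4, 5, 3
d = r₁ − r₂: 3, 3, -1, -4, -1
d²: 9, 9, 1, 16, 1; Σd² = 36
ρ = 1 − 6·36/(5·24) = 1 − 216/120 = -0.800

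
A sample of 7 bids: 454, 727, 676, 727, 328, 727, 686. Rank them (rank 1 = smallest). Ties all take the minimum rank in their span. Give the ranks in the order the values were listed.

Sorted (ascending): 328, 454, 676, 686, 727, 727, 727
The 3 values of 727 occupy positions 5–7 → each gets rank 5.

2, 5, 3, 5, 1, 5, 4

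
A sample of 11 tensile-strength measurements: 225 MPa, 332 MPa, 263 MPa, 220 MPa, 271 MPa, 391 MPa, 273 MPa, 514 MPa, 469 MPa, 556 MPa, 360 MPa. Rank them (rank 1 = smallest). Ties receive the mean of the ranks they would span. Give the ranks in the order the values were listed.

2, 6, 3, 1, 4, 8, 5, 10, 9, 11, 7

Sorted (ascending): 220, 225, 263, 271, 273, 332, 360, 391, 469, 514, 556
No ties — each value takes its position as its rank.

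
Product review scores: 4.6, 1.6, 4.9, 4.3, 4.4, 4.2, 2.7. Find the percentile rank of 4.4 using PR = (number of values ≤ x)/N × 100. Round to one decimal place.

71.4

N = 7.
Strictly below 4.4: 4. Equal to 4.4: 1.
PR = 5/7 × 100 = 71.4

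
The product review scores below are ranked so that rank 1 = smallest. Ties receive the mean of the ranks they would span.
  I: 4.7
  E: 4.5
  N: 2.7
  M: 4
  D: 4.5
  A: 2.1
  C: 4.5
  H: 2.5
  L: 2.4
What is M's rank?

5

Sorted (ascending): 2.1, 2.4, 2.5, 2.7, 4, 4.5, 4.5, 4.5, 4.7
The 3 values of 4.5 occupy positions 6–8 → average rank 7.
M has value 4 → rank 5.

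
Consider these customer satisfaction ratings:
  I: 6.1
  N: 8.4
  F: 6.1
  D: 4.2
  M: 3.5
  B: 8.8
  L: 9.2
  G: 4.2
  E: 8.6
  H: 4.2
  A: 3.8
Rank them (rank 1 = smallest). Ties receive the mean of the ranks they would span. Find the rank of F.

6.5

Sorted (ascending): 3.5, 3.8, 4.2, 4.2, 4.2, 6.1, 6.1, 8.4, 8.6, 8.8, 9.2
The 3 values of 4.2 occupy positions 3–5 → average rank 4.
The 2 values of 6.1 occupy positions 6–7 → average rank (6+7)/2 = 6.5.
F has value 6.1 → rank 6.5.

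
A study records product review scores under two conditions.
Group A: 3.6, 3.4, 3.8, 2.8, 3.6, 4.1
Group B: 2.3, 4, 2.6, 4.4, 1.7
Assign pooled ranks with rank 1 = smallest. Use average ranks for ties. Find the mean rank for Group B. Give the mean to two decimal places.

5.20

Sorted (ascending): 1.7, 2.3, 2.6, 2.8, 3.4, 3.6, 3.6, 3.8, 4, 4.1, 4.4
The 2 values of 3.6 occupy positions 6–7 → average rank (6+7)/2 = 6.5.
Group B values → pooled ranks: 2.3→2, 4→9, 2.6→3, 4.4→11, 1.7→1
Mean rank = (2 + 9 + 3 + 11 + 1) / 5 = 5.20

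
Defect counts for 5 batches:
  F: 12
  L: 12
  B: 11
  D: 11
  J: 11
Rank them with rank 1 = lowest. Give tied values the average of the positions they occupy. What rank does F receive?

Sorted (ascending): 11, 11, 11, 12, 12
The 3 values of 11 occupy positions 1–3 → average rank 2.
The 2 values of 12 occupy positions 4–5 → average rank (4+5)/2 = 4.5.
F has value 12 → rank 4.5.

4.5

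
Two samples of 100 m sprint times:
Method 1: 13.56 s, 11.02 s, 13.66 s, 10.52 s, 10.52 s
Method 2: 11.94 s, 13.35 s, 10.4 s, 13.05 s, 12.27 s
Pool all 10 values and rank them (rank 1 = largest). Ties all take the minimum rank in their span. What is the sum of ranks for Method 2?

Sorted (descending): 13.66, 13.56, 13.35, 13.05, 12.27, 11.94, 11.02, 10.52, 10.52, 10.4
The 2 values of 10.52 occupy positions 8–9 → each gets rank 8.
Method 2 values → pooled ranks: 11.94→6, 13.35→3, 10.4→10, 13.05→4, 12.27→5
Rank sum = 6 + 3 + 10 + 4 + 5 = 28

28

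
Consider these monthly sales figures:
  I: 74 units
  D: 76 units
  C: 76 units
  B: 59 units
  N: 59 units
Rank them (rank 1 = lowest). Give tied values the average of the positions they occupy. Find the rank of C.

Sorted (ascending): 59, 59, 74, 76, 76
The 2 values of 59 occupy positions 1–2 → average rank (1+2)/2 = 1.5.
The 2 values of 76 occupy positions 4–5 → average rank (4+5)/2 = 4.5.
C has value 76 units → rank 4.5.

4.5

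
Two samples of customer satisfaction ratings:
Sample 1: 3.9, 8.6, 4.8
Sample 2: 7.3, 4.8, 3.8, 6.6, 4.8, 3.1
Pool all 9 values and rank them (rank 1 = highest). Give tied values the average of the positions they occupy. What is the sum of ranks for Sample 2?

32

Sorted (descending): 8.6, 7.3, 6.6, 4.8, 4.8, 4.8, 3.9, 3.8, 3.1
The 3 values of 4.8 occupy positions 4–6 → average rank 5.
Sample 2 values → pooled ranks: 7.3→2, 4.8→5, 3.8→8, 6.6→3, 4.8→5, 3.1→9
Rank sum = 2 + 5 + 8 + 3 + 5 + 9 = 32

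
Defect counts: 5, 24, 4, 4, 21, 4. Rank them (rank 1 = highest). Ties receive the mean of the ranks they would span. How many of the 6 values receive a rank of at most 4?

3

Sorted (descending): 24, 21, 5, 4, 4, 4
The 3 values of 4 occupy positions 4–6 → average rank 5.
Ranks ≤ 4: {1, 2, 3} → 3 values.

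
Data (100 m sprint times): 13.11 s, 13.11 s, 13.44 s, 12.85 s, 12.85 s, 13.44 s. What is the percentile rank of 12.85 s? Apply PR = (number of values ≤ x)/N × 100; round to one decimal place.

33.3

N = 6.
Strictly below 12.85: 0. Equal to 12.85: 2.
PR = 2/6 × 100 = 33.3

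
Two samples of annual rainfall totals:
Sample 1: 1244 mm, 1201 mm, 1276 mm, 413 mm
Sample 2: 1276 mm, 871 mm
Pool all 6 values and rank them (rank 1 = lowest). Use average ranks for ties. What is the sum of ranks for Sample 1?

13.5

Sorted (ascending): 413, 871, 1201, 1244, 1276, 1276
The 2 values of 1276 occupy positions 5–6 → average rank (5+6)/2 = 5.5.
Sample 1 values → pooled ranks: 1244→4, 1201→3, 1276→5.5, 413→1
Rank sum = 4 + 3 + 5.5 + 1 = 13.5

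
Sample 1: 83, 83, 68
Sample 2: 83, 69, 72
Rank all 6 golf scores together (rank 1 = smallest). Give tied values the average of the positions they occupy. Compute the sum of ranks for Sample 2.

10

Sorted (ascending): 68, 69, 72, 83, 83, 83
The 3 values of 83 occupy positions 4–6 → average rank 5.
Sample 2 values → pooled ranks: 83→5, 69→2, 72→3
Rank sum = 5 + 2 + 3 = 10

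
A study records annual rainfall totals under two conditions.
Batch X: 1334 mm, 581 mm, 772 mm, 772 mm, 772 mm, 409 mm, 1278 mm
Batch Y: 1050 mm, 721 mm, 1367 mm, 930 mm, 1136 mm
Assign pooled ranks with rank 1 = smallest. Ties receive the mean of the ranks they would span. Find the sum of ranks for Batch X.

39

Sorted (ascending): 409, 581, 721, 772, 772, 772, 930, 1050, 1136, 1278, 1334, 1367
The 3 values of 772 occupy positions 4–6 → average rank 5.
Batch X values → pooled ranks: 1334→11, 581→2, 772→5, 772→5, 772→5, 409→1, 1278→10
Rank sum = 11 + 2 + 5 + 5 + 5 + 1 + 10 = 39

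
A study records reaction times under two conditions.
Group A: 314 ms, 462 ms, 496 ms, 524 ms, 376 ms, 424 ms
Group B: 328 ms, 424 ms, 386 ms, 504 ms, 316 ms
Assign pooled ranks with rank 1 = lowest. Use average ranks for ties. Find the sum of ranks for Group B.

26.5

Sorted (ascending): 314, 316, 328, 376, 386, 424, 424, 462, 496, 504, 524
The 2 values of 424 occupy positions 6–7 → average rank (6+7)/2 = 6.5.
Group B values → pooled ranks: 328→3, 424→6.5, 386→5, 504→10, 316→2
Rank sum = 3 + 6.5 + 5 + 10 + 2 = 26.5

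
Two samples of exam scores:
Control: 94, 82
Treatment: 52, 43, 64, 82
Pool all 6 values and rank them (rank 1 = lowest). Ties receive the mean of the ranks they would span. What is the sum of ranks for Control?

10.5

Sorted (ascending): 43, 52, 64, 82, 82, 94
The 2 values of 82 occupy positions 4–5 → average rank (4+5)/2 = 4.5.
Control values → pooled ranks: 94→6, 82→4.5
Rank sum = 6 + 4.5 = 10.5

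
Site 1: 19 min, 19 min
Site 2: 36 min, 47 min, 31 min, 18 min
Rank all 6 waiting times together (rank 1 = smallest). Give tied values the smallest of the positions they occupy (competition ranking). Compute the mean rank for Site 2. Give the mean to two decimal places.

4.00

Sorted (ascending): 18, 19, 19, 31, 36, 47
The 2 values of 19 occupy positions 2–3 → each gets rank 2.
Site 2 values → pooled ranks: 36→5, 47→6, 31→4, 18→1
Mean rank = (5 + 6 + 4 + 1) / 4 = 4.00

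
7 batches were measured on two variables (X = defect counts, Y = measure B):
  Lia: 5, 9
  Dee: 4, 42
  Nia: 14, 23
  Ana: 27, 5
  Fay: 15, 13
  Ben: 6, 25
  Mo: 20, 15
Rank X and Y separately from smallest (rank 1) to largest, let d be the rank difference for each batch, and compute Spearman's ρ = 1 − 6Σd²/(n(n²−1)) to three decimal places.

-0.607

Ranks of variable 1: 2, 1, 4, 7, 5, 3, 6
Ranks of variable 2: 2, 7, 5, 1, 3, 6, 4
d = r₁ − r₂: 0, -6, -1, 6, 2, -3, 2
d²: 0, 36, 1, 36, 4, 9, 4; Σd² = 90
ρ = 1 − 6·90/(7·48) = 1 − 540/336 = -0.607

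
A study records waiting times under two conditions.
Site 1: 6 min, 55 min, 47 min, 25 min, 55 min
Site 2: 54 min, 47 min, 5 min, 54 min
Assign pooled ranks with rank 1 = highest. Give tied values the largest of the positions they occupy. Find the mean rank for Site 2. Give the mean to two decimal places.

Sorted (descending): 55, 55, 54, 54, 47, 47, 25, 6, 5
The 2 values of 55 occupy positions 1–2 → each gets rank 2.
The 2 values of 54 occupy positions 3–4 → each gets rank 4.
The 2 values of 47 occupy positions 5–6 → each gets rank 6.
Site 2 values → pooled ranks: 54→4, 47→6, 5→9, 54→4
Mean rank = (4 + 6 + 9 + 4) / 4 = 5.75

5.75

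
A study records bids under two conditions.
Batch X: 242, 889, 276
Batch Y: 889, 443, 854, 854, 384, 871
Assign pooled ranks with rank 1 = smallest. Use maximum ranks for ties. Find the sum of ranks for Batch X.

12

Sorted (ascending): 242, 276, 384, 443, 854, 854, 871, 889, 889
The 2 values of 854 occupy positions 5–6 → each gets rank 6.
The 2 values of 889 occupy positions 8–9 → each gets rank 9.
Batch X values → pooled ranks: 242→1, 889→9, 276→2
Rank sum = 1 + 9 + 2 = 12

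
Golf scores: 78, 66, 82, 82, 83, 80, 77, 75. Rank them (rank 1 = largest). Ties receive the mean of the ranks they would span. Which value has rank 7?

Sorted (descending): 83, 82, 82, 80, 78, 77, 75, 66
The 2 values of 82 occupy positions 2–3 → average rank (2+3)/2 = 2.5.
Rank 7 → value 75.

75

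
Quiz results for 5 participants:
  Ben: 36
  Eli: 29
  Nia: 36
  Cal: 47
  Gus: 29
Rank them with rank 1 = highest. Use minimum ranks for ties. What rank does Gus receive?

4

Sorted (descending): 47, 36, 36, 29, 29
The 2 values of 36 occupy positions 2–3 → each gets rank 2.
The 2 values of 29 occupy positions 4–5 → each gets rank 4.
Gus has value 29 → rank 4.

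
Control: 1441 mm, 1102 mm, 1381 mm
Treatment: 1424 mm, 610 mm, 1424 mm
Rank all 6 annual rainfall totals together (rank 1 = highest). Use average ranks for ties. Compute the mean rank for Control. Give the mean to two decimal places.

3.33

Sorted (descending): 1441, 1424, 1424, 1381, 1102, 610
The 2 values of 1424 occupy positions 2–3 → average rank (2+3)/2 = 2.5.
Control values → pooled ranks: 1441→1, 1102→5, 1381→4
Mean rank = (1 + 5 + 4) / 3 = 3.33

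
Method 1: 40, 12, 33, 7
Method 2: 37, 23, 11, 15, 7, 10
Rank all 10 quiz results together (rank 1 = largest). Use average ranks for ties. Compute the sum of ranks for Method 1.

Sorted (descending): 40, 37, 33, 23, 15, 12, 11, 10, 7, 7
The 2 values of 7 occupy positions 9–10 → average rank (9+10)/2 = 9.5.
Method 1 values → pooled ranks: 40→1, 12→6, 33→3, 7→9.5
Rank sum = 1 + 6 + 3 + 9.5 = 19.5

19.5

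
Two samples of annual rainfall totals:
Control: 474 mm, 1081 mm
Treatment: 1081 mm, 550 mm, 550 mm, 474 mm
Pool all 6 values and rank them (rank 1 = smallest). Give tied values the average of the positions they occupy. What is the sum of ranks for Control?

Sorted (ascending): 474, 474, 550, 550, 1081, 1081
The 2 values of 474 occupy positions 1–2 → average rank (1+2)/2 = 1.5.
The 2 values of 550 occupy positions 3–4 → average rank (3+4)/2 = 3.5.
The 2 values of 1081 occupy positions 5–6 → average rank (5+6)/2 = 5.5.
Control values → pooled ranks: 474→1.5, 1081→5.5
Rank sum = 1.5 + 5.5 = 7

7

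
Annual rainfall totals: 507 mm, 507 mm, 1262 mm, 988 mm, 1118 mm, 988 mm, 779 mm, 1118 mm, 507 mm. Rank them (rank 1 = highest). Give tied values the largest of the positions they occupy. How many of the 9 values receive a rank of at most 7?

6

Sorted (descending): 1262, 1118, 1118, 988, 988, 779, 507, 507, 507
The 2 values of 1118 occupy positions 2–3 → each gets rank 3.
The 2 values of 988 occupy positions 4–5 → each gets rank 5.
The 3 values of 507 occupy positions 7–9 → each gets rank 9.
Ranks ≤ 7: {1, 3, 3, 5, 5, 6} → 6 values.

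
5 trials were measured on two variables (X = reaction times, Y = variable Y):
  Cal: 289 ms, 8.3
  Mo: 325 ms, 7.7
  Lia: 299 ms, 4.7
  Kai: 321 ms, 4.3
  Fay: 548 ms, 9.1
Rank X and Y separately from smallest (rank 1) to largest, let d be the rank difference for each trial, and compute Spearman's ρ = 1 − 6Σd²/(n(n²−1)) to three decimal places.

0.300

Ranks of variable 1: 1, 4, 2, 3, 5
Ranks of variable 2: 4, 3, 2, 1, 5
d = r₁ − r₂: -3, 1, 0, 2, 0
d²: 9, 1, 0, 4, 0; Σd² = 14
ρ = 1 − 6·14/(5·24) = 1 − 84/120 = 0.300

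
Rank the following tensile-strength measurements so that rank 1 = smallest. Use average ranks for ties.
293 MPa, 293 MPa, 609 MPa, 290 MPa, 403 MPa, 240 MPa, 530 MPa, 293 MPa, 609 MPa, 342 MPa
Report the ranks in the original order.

Sorted (ascending): 240, 290, 293, 293, 293, 342, 403, 530, 609, 609
The 3 values of 293 occupy positions 3–5 → average rank 4.
The 2 values of 609 occupy positions 9–10 → average rank (9+10)/2 = 9.5.

4, 4, 9.5, 2, 7, 1, 8, 4, 9.5, 6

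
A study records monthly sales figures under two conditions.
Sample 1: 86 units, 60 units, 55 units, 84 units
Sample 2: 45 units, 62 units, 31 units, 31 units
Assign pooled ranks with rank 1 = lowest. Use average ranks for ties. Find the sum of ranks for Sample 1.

Sorted (ascending): 31, 31, 45, 55, 60, 62, 84, 86
The 2 values of 31 occupy positions 1–2 → average rank (1+2)/2 = 1.5.
Sample 1 values → pooled ranks: 86→8, 60→5, 55→4, 84→7
Rank sum = 8 + 5 + 4 + 7 = 24

24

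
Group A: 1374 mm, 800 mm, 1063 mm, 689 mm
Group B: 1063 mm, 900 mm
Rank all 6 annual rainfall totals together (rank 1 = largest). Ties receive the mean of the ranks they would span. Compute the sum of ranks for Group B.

Sorted (descending): 1374, 1063, 1063, 900, 800, 689
The 2 values of 1063 occupy positions 2–3 → average rank (2+3)/2 = 2.5.
Group B values → pooled ranks: 1063→2.5, 900→4
Rank sum = 2.5 + 4 = 6.5

6.5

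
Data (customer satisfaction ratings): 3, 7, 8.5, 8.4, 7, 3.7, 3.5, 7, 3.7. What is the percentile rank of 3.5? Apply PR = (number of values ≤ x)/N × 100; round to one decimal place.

22.2

N = 9.
Strictly below 3.5: 1. Equal to 3.5: 1.
PR = 2/9 × 100 = 22.2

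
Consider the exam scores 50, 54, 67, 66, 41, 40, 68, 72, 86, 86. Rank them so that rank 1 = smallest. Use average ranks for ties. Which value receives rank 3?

Sorted (ascending): 40, 41, 50, 54, 66, 67, 68, 72, 86, 86
The 2 values of 86 occupy positions 9–10 → average rank (9+10)/2 = 9.5.
Rank 3 → value 50.

50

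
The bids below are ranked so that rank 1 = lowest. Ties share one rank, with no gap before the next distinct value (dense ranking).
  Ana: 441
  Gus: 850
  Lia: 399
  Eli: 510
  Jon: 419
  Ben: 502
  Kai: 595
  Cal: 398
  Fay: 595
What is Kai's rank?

Sorted (ascending): 398, 399, 419, 441, 502, 510, 595, 595, 850
The 2 values of 595 share dense rank 7.
Remaining distinct values take the next consecutive integers.
Kai has value 595 → rank 7.

7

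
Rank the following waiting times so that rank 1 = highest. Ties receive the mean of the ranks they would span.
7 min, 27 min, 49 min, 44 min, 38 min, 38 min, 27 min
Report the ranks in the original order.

7, 5.5, 1, 2, 3.5, 3.5, 5.5

Sorted (descending): 49, 44, 38, 38, 27, 27, 7
The 2 values of 38 occupy positions 3–4 → average rank (3+4)/2 = 3.5.
The 2 values of 27 occupy positions 5–6 → average rank (5+6)/2 = 5.5.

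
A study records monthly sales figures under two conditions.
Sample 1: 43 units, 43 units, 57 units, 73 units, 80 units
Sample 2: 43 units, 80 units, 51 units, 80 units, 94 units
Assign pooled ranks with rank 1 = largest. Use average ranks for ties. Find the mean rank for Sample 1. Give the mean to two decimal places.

6.40

Sorted (descending): 94, 80, 80, 80, 73, 57, 51, 43, 43, 43
The 3 values of 80 occupy positions 2–4 → average rank 3.
The 3 values of 43 occupy positions 8–10 → average rank 9.
Sample 1 values → pooled ranks: 43→9, 43→9, 57→6, 73→5, 80→3
Mean rank = (9 + 9 + 6 + 5 + 3) / 5 = 6.40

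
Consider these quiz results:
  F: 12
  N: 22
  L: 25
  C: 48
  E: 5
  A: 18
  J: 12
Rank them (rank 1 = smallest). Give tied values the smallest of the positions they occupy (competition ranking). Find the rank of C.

7

Sorted (ascending): 5, 12, 12, 18, 22, 25, 48
The 2 values of 12 occupy positions 2–3 → each gets rank 2.
C has value 48 → rank 7.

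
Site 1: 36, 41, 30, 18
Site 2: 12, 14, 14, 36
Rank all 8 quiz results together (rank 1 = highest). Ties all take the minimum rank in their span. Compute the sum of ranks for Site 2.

Sorted (descending): 41, 36, 36, 30, 18, 14, 14, 12
The 2 values of 36 occupy positions 2–3 → each gets rank 2.
The 2 values of 14 occupy positions 6–7 → each gets rank 6.
Site 2 values → pooled ranks: 12→8, 14→6, 14→6, 36→2
Rank sum = 8 + 6 + 6 + 2 = 22

22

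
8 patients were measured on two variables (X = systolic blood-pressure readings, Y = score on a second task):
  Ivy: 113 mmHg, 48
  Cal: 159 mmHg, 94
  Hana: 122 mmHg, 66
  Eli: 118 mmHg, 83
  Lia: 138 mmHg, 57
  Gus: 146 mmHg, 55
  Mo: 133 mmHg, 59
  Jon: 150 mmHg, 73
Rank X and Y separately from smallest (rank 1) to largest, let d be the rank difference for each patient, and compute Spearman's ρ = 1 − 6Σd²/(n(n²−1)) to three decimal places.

Ranks of variable 1: 1, 8, 3, 2, 5, 6, 4, 7
Ranks of variable 2: 1, 8, 5, 7, 3, 2, 4, 6
d = r₁ − r₂: 0, 0, -2, -5, 2, 4, 0, 1
d²: 0, 0, 4, 25, 4, 16, 0, 1; Σd² = 50
ρ = 1 − 6·50/(8·63) = 1 − 300/504 = 0.405

0.405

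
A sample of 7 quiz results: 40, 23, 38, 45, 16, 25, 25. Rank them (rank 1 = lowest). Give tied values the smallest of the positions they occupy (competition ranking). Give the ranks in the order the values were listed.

6, 2, 5, 7, 1, 3, 3

Sorted (ascending): 16, 23, 25, 25, 38, 40, 45
The 2 values of 25 occupy positions 3–4 → each gets rank 3.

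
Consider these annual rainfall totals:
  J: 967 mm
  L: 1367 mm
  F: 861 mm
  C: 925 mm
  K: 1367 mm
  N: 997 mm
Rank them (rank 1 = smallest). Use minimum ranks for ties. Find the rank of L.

5

Sorted (ascending): 861, 925, 967, 997, 1367, 1367
The 2 values of 1367 occupy positions 5–6 → each gets rank 5.
L has value 1367 mm → rank 5.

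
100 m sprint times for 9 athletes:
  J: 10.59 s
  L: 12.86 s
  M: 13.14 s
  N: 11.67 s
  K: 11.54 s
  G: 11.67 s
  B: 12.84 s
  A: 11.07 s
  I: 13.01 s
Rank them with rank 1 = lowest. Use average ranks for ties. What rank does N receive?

4.5

Sorted (ascending): 10.59, 11.07, 11.54, 11.67, 11.67, 12.84, 12.86, 13.01, 13.14
The 2 values of 11.67 occupy positions 4–5 → average rank (4+5)/2 = 4.5.
N has value 11.67 s → rank 4.5.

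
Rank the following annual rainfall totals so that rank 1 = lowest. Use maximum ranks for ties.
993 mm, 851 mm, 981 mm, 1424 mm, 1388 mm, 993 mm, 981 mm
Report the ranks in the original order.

5, 1, 3, 7, 6, 5, 3

Sorted (ascending): 851, 981, 981, 993, 993, 1388, 1424
The 2 values of 981 occupy positions 2–3 → each gets rank 3.
The 2 values of 993 occupy positions 4–5 → each gets rank 5.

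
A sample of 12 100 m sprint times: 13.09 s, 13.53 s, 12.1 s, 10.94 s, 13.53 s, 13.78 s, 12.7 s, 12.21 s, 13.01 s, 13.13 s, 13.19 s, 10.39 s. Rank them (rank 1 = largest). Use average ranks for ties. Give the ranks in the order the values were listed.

6, 2.5, 10, 11, 2.5, 1, 8, 9, 7, 5, 4, 12

Sorted (descending): 13.78, 13.53, 13.53, 13.19, 13.13, 13.09, 13.01, 12.7, 12.21, 12.1, 10.94, 10.39
The 2 values of 13.53 occupy positions 2–3 → average rank (2+3)/2 = 2.5.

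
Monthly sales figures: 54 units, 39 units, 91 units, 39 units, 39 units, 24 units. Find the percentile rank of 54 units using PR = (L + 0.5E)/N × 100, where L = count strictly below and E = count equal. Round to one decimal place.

75.0

N = 6.
Strictly below 54: 4. Equal to 54: 1.
PR = (4 + 0.5·1)/6 × 100 = 75.0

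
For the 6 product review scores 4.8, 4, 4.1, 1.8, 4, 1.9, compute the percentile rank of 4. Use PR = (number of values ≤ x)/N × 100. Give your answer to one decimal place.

66.7

N = 6.
Strictly below 4: 2. Equal to 4: 2.
PR = 4/6 × 100 = 66.7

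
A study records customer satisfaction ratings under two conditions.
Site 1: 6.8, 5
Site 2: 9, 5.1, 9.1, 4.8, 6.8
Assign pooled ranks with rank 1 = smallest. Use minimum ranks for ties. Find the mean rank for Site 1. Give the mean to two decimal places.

3.00

Sorted (ascending): 4.8, 5, 5.1, 6.8, 6.8, 9, 9.1
The 2 values of 6.8 occupy positions 4–5 → each gets rank 4.
Site 1 values → pooled ranks: 6.8→4, 5→2
Mean rank = (4 + 2) / 2 = 3.00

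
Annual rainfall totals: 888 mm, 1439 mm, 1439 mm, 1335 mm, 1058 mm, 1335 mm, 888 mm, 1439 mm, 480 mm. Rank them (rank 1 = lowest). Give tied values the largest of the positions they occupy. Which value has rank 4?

Sorted (ascending): 480, 888, 888, 1058, 1335, 1335, 1439, 1439, 1439
The 2 values of 888 occupy positions 2–3 → each gets rank 3.
The 2 values of 1335 occupy positions 5–6 → each gets rank 6.
The 3 values of 1439 occupy positions 7–9 → each gets rank 9.
Rank 4 → value 1058.

1058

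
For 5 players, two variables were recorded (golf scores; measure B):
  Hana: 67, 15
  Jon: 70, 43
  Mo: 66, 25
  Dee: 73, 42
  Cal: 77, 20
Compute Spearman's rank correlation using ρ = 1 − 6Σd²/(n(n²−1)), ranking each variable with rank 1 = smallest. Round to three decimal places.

Ranks of variable 1: 2, 3, 1, 4, 5
Ranks of variable 2: 1, 5, 3, 4, 2
d = r₁ − r₂: 1, -2, -2, 0, 3
d²: 1, 4, 4, 0, 9; Σd² = 18
ρ = 1 − 6·18/(5·24) = 1 − 108/120 = 0.100

0.100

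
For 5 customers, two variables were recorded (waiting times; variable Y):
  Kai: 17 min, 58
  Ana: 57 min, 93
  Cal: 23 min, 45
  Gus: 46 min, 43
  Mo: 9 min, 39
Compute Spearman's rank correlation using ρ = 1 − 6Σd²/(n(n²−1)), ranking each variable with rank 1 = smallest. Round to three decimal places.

0.600

Ranks of variable 1: 2, 5, 3, 4, 1
Ranks of variable 2: 4, 5, 3, 2, 1
d = r₁ − r₂: -2, 0, 0, 2, 0
d²: 4, 0, 0, 4, 0; Σd² = 8
ρ = 1 − 6·8/(5·24) = 1 − 48/120 = 0.600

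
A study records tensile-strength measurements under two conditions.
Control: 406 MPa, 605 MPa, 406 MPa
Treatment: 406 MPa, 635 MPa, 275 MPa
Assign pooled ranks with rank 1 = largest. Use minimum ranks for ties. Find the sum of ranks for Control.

8

Sorted (descending): 635, 605, 406, 406, 406, 275
The 3 values of 406 occupy positions 3–5 → each gets rank 3.
Control values → pooled ranks: 406→3, 605→2, 406→3
Rank sum = 3 + 2 + 3 = 8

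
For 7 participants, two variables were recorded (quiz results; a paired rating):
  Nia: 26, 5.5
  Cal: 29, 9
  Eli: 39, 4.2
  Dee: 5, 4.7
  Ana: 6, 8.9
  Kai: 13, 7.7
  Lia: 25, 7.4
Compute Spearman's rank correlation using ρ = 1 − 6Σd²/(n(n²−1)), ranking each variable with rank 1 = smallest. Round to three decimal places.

Ranks of variable 1: 5, 6, 7, 1, 2, 3, 4
Ranks of variable 2: 3, 7, 1, 2, 6, 5, 4
d = r₁ − r₂: 2, -1, 6, -1, -4, -2, 0
d²: 4, 1, 36, 1, 16, 4, 0; Σd² = 62
ρ = 1 − 6·62/(7·48) = 1 − 372/336 = -0.107

-0.107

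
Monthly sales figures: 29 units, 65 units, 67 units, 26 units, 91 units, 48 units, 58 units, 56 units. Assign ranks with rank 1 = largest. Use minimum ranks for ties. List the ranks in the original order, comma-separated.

Sorted (descending): 91, 67, 65, 58, 56, 48, 29, 26
No ties — each value takes its position as its rank.

7, 3, 2, 8, 1, 6, 4, 5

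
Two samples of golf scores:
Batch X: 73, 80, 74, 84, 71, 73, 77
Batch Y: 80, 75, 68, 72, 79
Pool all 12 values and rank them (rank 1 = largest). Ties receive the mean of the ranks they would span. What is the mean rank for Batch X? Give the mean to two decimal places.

6.21

Sorted (descending): 84, 80, 80, 79, 77, 75, 74, 73, 73, 72, 71, 68
The 2 values of 80 occupy positions 2–3 → average rank (2+3)/2 = 2.5.
The 2 values of 73 occupy positions 8–9 → average rank (8+9)/2 = 8.5.
Batch X values → pooled ranks: 73→8.5, 80→2.5, 74→7, 84→1, 71→11, 73→8.5, 77→5
Mean rank = (8.5 + 2.5 + 7 + 1 + 11 + 8.5 + 5) / 7 = 6.21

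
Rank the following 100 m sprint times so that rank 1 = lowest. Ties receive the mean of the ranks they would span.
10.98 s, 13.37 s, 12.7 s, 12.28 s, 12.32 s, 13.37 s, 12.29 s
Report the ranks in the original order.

Sorted (ascending): 10.98, 12.28, 12.29, 12.32, 12.7, 13.37, 13.37
The 2 values of 13.37 occupy positions 6–7 → average rank (6+7)/2 = 6.5.

1, 6.5, 5, 2, 4, 6.5, 3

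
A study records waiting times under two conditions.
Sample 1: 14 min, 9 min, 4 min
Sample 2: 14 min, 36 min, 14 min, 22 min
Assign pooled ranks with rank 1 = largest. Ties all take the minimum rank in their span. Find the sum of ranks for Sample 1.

16

Sorted (descending): 36, 22, 14, 14, 14, 9, 4
The 3 values of 14 occupy positions 3–5 → each gets rank 3.
Sample 1 values → pooled ranks: 14→3, 9→6, 4→7
Rank sum = 3 + 6 + 7 = 16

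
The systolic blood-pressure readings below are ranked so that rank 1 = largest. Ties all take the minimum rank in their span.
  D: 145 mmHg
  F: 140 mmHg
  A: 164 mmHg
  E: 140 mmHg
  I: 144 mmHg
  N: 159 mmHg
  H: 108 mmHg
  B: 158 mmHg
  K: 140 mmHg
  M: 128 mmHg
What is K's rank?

6

Sorted (descending): 164, 159, 158, 145, 144, 140, 140, 140, 128, 108
The 3 values of 140 occupy positions 6–8 → each gets rank 6.
K has value 140 mmHg → rank 6.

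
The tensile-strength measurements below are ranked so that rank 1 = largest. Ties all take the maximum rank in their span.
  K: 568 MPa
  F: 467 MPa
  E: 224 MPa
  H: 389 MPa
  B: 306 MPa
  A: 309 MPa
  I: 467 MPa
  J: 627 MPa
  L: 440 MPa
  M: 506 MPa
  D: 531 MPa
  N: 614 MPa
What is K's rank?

3

Sorted (descending): 627, 614, 568, 531, 506, 467, 467, 440, 389, 309, 306, 224
The 2 values of 467 occupy positions 6–7 → each gets rank 7.
K has value 568 MPa → rank 3.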